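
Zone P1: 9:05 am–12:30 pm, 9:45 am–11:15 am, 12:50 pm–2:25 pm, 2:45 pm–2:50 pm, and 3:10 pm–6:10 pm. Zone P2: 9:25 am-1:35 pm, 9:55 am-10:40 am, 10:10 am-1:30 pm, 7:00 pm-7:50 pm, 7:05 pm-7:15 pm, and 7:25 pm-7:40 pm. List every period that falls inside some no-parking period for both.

9:25 am–12:30 pm, 12:50 pm–1:35 pm

Merge the first list: 9:05 am–12:30 pm, 12:50 pm–2:25 pm, 2:45 pm–2:50 pm, 3:10 pm–6:10 pm.
Merge the second list: 9:25 am–1:35 pm, 7:00 pm–7:50 pm.
9:05 am–12:30 pm overlaps B on 9:25 am–12:30 pm.
12:50 pm–2:25 pm overlaps B on 12:50 pm–1:35 pm.
2:45 pm–2:50 pm falls entirely outside B.
3:10 pm–6:10 pm falls entirely outside B.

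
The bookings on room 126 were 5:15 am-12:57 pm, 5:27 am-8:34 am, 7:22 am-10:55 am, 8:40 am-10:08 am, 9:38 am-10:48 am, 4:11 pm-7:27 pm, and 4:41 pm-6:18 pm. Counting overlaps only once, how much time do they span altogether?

Merged: 5:15 am-12:57 pm, 4:11 pm-7:27 pm.
Lengths: 7 h 42 min + 3 h 16 min = 10 h 58 min.

10 h 58 min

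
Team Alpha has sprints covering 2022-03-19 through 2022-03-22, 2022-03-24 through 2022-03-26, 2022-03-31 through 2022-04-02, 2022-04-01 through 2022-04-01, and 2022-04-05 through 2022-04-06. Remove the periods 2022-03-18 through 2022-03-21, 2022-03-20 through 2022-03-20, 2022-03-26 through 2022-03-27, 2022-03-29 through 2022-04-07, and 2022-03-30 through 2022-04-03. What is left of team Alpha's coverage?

2022-03-22 through 2022-03-22, 2022-03-24 through 2022-03-25

Merge the first list: 2022-03-19 through 2022-03-22, 2022-03-24 through 2022-03-26, 2022-03-31 through 2022-04-02, 2022-04-05 through 2022-04-06.
Merge the second list: 2022-03-18 through 2022-03-21, 2022-03-26 through 2022-03-27, 2022-03-29 through 2022-04-07.
2022-03-19 through 2022-03-22 \ B = 2022-03-22 through 2022-03-22.
2022-03-24 through 2022-03-26 \ B = 2022-03-24 through 2022-03-25.
2022-03-31 through 2022-04-02: entirely removed.
2022-04-05 through 2022-04-06: entirely removed.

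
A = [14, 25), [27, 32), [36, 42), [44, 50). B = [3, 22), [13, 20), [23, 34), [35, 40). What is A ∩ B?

[14, 22) ∪ [23, 25) ∪ [27, 32) ∪ [36, 40)

Merge the second list: [3, 22), [23, 34), [35, 40).
[14, 25) meets the second set on [14, 22), [23, 25).
[27, 32) meets the second set on [27, 32).
[36, 42) meets the second set on [36, 40).
[44, 50): no overlap with the second set.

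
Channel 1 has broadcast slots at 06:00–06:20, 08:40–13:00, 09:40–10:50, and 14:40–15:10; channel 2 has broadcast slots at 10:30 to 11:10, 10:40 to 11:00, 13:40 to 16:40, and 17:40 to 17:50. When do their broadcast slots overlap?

First set merges to 06:00–06:20, 08:40–13:00, 14:40–15:10.
Second set merges to 10:30–11:10, 13:40–16:40, 17:40–17:50.
06:00–06:20 falls entirely outside B.
08:40–13:00 overlaps B on 10:30–11:10.
14:40–15:10 overlaps B on 14:40–15:10.

10:30–11:10, 14:40–15:10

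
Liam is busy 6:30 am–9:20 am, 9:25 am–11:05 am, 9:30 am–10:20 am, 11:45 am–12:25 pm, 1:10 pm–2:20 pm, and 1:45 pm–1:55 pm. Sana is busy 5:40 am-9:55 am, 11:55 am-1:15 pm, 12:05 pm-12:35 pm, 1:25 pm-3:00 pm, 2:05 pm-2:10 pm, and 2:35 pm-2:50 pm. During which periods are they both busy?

First set merges to 6:30 am-9:20 am, 9:25 am-11:05 am, 11:45 am-12:25 pm, 1:10 pm-2:20 pm.
Second set merges to 5:40 am-9:55 am, 11:55 am-1:15 pm, 1:25 pm-3:00 pm.
6:30 am-9:20 am overlaps B on 6:30 am-9:20 am.
9:25 am-11:05 am overlaps B on 9:25 am-9:55 am.
11:45 am-12:25 pm overlaps B on 11:55 am-12:25 pm.
1:10 pm-2:20 pm overlaps B on 1:10 pm-1:15 pm, 1:25 pm-2:20 pm.

6:30 am-9:20 am, 9:25 am-9:55 am, 11:55 am-12:25 pm, 1:10 pm-1:15 pm, 1:25 pm-2:20 pm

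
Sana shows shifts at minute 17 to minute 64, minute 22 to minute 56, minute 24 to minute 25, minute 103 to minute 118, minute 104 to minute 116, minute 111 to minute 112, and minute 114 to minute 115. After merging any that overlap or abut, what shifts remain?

minute 22 to minute 56 overlaps/touches minute 17 to minute 64 → extend to minute 17 to minute 64.
minute 24 to minute 25 overlaps/touches minute 17 to minute 64 → extend to minute 17 to minute 64.
minute 103 to minute 118 is disjoint → start new block.
minute 104 to minute 116 overlaps/touches minute 103 to minute 118 → extend to minute 103 to minute 118.
minute 111 to minute 112 overlaps/touches minute 103 to minute 118 → extend to minute 103 to minute 118.
minute 114 to minute 115 overlaps/touches minute 103 to minute 118 → extend to minute 103 to minute 118.

minute 17 to minute 64, minute 103 to minute 118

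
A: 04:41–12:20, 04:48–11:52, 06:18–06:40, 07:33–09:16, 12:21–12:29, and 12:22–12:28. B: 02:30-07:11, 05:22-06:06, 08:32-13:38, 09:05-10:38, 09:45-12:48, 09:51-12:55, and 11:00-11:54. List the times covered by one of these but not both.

First set merges to 04:41–12:20, 12:21–12:29.
Second set merges to 02:30–07:11, 08:32–13:38.
Only in the first: 07:11–08:32.
Only in the second: 02:30–04:41, 12:20–12:21, 12:29–13:38.
Together these are the periods covered by exactly one.

02:30–04:41, 07:11–08:32, 12:20–12:21, 12:29–13:38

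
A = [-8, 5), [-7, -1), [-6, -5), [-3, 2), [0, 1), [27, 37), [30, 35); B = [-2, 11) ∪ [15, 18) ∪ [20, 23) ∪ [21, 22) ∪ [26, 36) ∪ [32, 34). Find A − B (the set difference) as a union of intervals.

[-8, -2) ∪ [36, 37)

First set merges to [-8, 5), [27, 37).
Second set merges to [-2, 11), [15, 18), [20, 23), [26, 36).
[-8, 5) minus B → [-8, -2).
[27, 37) minus B → [36, 37).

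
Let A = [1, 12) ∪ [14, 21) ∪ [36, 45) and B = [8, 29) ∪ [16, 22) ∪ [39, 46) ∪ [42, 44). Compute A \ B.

[1, 8) ∪ [36, 39)

Second set merges to [8, 29), [39, 46).
[1, 12) minus B → [1, 8).
[14, 21): fully covered by B → removed.
[36, 45) minus B → [36, 39).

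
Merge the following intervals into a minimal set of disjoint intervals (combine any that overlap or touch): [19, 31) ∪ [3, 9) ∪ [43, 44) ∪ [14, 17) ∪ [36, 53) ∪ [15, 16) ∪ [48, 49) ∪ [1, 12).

[1, 12) ∪ [14, 17) ∪ [19, 31) ∪ [36, 53)

Sort by start: [1, 12), [3, 9), [14, 17), [15, 16), [19, 31), [36, 53), [43, 44), [48, 49).
[3, 9) overlaps/touches [1, 12) → extend to [1, 12).
[14, 17) is disjoint → start new block.
[15, 16) overlaps/touches [14, 17) → extend to [14, 17).
[19, 31) is disjoint → start new block.
[36, 53) is disjoint → start new block.
[43, 44) overlaps/touches [36, 53) → extend to [36, 53).
[48, 49) overlaps/touches [36, 53) → extend to [36, 53).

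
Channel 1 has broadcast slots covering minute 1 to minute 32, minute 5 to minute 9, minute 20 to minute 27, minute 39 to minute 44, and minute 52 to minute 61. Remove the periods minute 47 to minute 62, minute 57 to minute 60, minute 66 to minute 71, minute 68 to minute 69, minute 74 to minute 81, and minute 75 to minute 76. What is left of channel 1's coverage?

minute 1 to minute 32, minute 39 to minute 44

A, merged: minute 1 to minute 32, minute 39 to minute 44, minute 52 to minute 61.
B, merged: minute 47 to minute 62, minute 66 to minute 71, minute 74 to minute 81.
minute 1 to minute 32: no B overlap → unchanged.
minute 39 to minute 44: no B overlap → unchanged.
minute 52 to minute 61: fully covered by B → removed.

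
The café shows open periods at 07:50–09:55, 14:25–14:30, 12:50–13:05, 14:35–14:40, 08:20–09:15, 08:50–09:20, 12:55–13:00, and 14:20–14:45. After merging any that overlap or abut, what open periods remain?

07:50-09:55, 12:50-13:05, 14:20-14:45

Sort by start: 07:50-09:55, 08:20-09:15, 08:50-09:20, 12:50-13:05, 12:55-13:00, 14:20-14:45, 14:25-14:30, 14:35-14:40.
08:20-09:15 overlaps/touches 07:50-09:55 → extend to 07:50-09:55.
08:50-09:20 overlaps/touches 07:50-09:55 → extend to 07:50-09:55.
12:50-13:05 is disjoint → start new block.
12:55-13:00 overlaps/touches 12:50-13:05 → extend to 12:50-13:05.
14:20-14:45 is disjoint → start new block.
14:25-14:30 overlaps/touches 14:20-14:45 → extend to 14:20-14:45.
14:35-14:40 overlaps/touches 14:20-14:45 → extend to 14:20-14:45.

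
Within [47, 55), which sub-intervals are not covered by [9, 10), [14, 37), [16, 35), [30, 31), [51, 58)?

After merging, the occupied span is [9, 10), [14, 37), [51, 58).
Uncovered inside [47, 55): [47, 51).

[47, 51)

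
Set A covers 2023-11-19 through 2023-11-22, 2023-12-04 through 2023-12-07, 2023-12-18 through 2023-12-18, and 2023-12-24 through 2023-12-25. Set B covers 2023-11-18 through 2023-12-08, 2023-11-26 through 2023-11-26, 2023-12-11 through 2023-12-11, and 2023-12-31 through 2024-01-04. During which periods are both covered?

2023-11-19 through 2023-11-22, 2023-12-04 through 2023-12-07

Second set merges to 2023-11-18 through 2023-12-08, 2023-12-11 through 2023-12-11, 2023-12-31 through 2024-01-04.
2023-11-19 through 2023-11-22 ∩ B → 2023-11-19 through 2023-11-22.
2023-12-04 through 2023-12-07 ∩ B → 2023-12-04 through 2023-12-07.
2023-12-18 through 2023-12-18 meets no B interval.
2023-12-24 through 2023-12-25 meets no B interval.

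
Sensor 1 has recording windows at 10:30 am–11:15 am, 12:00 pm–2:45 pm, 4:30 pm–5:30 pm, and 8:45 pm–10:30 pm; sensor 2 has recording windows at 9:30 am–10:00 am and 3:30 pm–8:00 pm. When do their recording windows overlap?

10:30 am–11:15 am meets no B interval.
12:00 pm–2:45 pm meets no B interval.
4:30 pm–5:30 pm ∩ B → 4:30 pm–5:30 pm.
8:45 pm–10:30 pm meets no B interval.

4:30 pm–5:30 pm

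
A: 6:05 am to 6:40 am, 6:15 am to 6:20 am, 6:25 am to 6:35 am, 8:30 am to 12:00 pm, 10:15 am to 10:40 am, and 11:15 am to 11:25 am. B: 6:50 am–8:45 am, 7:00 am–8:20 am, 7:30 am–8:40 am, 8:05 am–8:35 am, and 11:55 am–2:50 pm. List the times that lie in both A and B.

A, merged: 6:05 am-6:40 am, 8:30 am-12:00 pm.
B, merged: 6:50 am-8:45 am, 11:55 am-2:50 pm.
6:05 am-6:40 am: no overlap with the second set.
8:30 am-12:00 pm meets the second set on 8:30 am-8:45 am, 11:55 am-12:00 pm.

8:30 am-8:45 am, 11:55 am-12:00 pm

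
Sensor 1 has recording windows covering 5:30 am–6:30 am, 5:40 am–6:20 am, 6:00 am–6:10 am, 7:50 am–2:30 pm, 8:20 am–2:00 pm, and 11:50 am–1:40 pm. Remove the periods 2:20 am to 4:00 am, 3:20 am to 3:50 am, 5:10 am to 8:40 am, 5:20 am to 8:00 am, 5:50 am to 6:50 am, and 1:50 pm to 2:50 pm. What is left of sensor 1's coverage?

8:40 am–1:50 pm

First set merges to 5:30 am–6:30 am, 7:50 am–2:30 pm.
Second set merges to 2:20 am–4:00 am, 5:10 am–8:40 am, 1:50 pm–2:50 pm.
5:30 am–6:30 am: fully covered by B → removed.
7:50 am–2:30 pm minus B → 8:40 am–1:50 pm.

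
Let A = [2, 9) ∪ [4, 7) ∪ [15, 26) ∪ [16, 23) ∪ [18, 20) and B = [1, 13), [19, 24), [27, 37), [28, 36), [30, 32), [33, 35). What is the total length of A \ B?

6

A, merged: [2, 9), [15, 26).
B, merged: [1, 13), [19, 24), [27, 37).
A \ B = [15, 19), [24, 26).
Total: 4 + 2 = 6.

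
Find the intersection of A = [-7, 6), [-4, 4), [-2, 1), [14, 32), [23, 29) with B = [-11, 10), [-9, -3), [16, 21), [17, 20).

[-7, 6) ∪ [16, 21)

A, merged: [-7, 6), [14, 32).
B, merged: [-11, 10), [16, 21).
[-7, 6) overlaps B on [-7, 6).
[14, 32) overlaps B on [16, 21).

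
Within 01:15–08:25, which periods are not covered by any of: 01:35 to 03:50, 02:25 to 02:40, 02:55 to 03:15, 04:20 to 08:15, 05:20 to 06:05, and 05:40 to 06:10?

01:15–01:35, 03:50–04:20, 08:15–08:25

Covered (merged): 01:35–03:50, 04:20–08:15.
Gaps within 01:15–08:25: 01:15–01:35, 03:50–04:20, 08:15–08:25.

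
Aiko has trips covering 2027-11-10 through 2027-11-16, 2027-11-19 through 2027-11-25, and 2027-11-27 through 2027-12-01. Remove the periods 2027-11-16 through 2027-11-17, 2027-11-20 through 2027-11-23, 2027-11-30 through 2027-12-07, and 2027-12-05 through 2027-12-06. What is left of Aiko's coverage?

2027-11-10 through 2027-11-15, 2027-11-19 through 2027-11-19, 2027-11-24 through 2027-11-25, 2027-11-27 through 2027-11-29

B, merged: 2027-11-16 through 2027-11-17, 2027-11-20 through 2027-11-23, 2027-11-30 through 2027-12-07.
2027-11-10 through 2027-11-16 minus B → 2027-11-10 through 2027-11-15.
2027-11-19 through 2027-11-25 minus B → 2027-11-19 through 2027-11-19, 2027-11-24 through 2027-11-25.
2027-11-27 through 2027-12-01 minus B → 2027-11-27 through 2027-11-29.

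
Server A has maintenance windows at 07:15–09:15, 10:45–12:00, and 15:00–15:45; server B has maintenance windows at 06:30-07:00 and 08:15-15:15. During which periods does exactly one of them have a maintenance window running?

06:30–07:00, 07:15–08:15, 09:15–10:45, 12:00–15:00, 15:15–15:45

A \ B = 07:15–08:15, 15:15–15:45.
B \ A = 06:30–07:00, 09:15–10:45, 12:00–15:00.
Union of the two gives the symmetric difference.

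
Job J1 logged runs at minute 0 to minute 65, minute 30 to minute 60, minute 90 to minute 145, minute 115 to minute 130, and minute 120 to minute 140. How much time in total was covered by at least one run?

Merged: minute 0 to minute 65, minute 90 to minute 145.
Lengths: 65 minutes + 55 minutes = 120 minutes.

120 minutes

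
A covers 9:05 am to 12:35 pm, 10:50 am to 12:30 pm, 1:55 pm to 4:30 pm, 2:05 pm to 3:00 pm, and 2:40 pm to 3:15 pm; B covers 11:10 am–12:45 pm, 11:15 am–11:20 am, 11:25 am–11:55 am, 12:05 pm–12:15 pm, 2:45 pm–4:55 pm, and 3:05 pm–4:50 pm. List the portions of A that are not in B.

9:05 am–11:10 am, 1:55 pm–2:45 pm

A, merged: 9:05 am–12:35 pm, 1:55 pm–4:30 pm.
B, merged: 11:10 am–12:45 pm, 2:45 pm–4:55 pm.
9:05 am–12:35 pm \ B = 9:05 am–11:10 am.
1:55 pm–4:30 pm \ B = 1:55 pm–2:45 pm.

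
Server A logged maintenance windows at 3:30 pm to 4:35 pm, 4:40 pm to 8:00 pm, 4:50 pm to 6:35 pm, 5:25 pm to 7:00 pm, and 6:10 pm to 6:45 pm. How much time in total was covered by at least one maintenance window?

4 h 25 min

Merged: 3:30 pm–4:35 pm, 4:40 pm–8:00 pm.
Lengths: 1 h 5 min + 3 h 20 min = 4 h 25 min.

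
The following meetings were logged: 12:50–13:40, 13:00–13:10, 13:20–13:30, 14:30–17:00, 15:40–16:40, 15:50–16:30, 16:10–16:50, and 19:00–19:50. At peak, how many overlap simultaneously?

4

At 16:10, 4 of the intervals are simultaneously active.
No point has more.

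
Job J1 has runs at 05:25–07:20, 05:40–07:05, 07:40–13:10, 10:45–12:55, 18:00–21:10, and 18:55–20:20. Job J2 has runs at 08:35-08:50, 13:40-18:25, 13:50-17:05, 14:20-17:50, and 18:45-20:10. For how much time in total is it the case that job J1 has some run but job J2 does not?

8 h 30 min

First set merges to 05:25–07:20, 07:40–13:10, 18:00–21:10.
Second set merges to 08:35–08:50, 13:40–18:25, 18:45–20:10.
A \ B = 05:25–07:20, 07:40–08:35, 08:50–13:10, 18:25–18:45, 20:10–21:10.
Total: 1 h 55 min + 55 min + 4 h 20 min + 20 min + 1 h = 8 h 30 min.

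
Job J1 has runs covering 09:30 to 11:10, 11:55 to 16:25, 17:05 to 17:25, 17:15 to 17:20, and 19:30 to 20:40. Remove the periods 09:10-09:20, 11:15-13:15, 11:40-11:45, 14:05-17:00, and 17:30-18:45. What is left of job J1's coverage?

09:30–11:10, 13:15–14:05, 17:05–17:25, 19:30–20:40

First set merges to 09:30–11:10, 11:55–16:25, 17:05–17:25, 19:30–20:40.
Second set merges to 09:10–09:20, 11:15–13:15, 14:05–17:00, 17:30–18:45.
09:30–11:10: nothing removed.
11:55–16:25 \ B = 13:15–14:05.
17:05–17:25: nothing removed.
19:30–20:40: nothing removed.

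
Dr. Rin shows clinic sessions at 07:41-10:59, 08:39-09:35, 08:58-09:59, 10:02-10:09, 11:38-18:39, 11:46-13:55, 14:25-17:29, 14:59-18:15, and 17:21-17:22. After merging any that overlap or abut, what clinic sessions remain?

07:41–10:59, 11:38–18:39

08:39–09:35 overlaps/touches 07:41–10:59 → extend to 07:41–10:59.
08:58–09:59 overlaps/touches 07:41–10:59 → extend to 07:41–10:59.
10:02–10:09 overlaps/touches 07:41–10:59 → extend to 07:41–10:59.
11:38–18:39 is disjoint → start new block.
11:46–13:55 overlaps/touches 11:38–18:39 → extend to 11:38–18:39.
14:25–17:29 overlaps/touches 11:38–18:39 → extend to 11:38–18:39.
14:59–18:15 overlaps/touches 11:38–18:39 → extend to 11:38–18:39.
17:21–17:22 overlaps/touches 11:38–18:39 → extend to 11:38–18:39.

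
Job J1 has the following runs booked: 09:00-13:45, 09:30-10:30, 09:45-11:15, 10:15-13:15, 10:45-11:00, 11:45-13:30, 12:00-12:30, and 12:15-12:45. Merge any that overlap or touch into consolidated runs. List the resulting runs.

09:30-10:30 overlaps/touches 09:00-13:45 → extend to 09:00-13:45.
09:45-11:15 overlaps/touches 09:00-13:45 → extend to 09:00-13:45.
10:15-13:15 overlaps/touches 09:00-13:45 → extend to 09:00-13:45.
10:45-11:00 overlaps/touches 09:00-13:45 → extend to 09:00-13:45.
11:45-13:30 overlaps/touches 09:00-13:45 → extend to 09:00-13:45.
12:00-12:30 overlaps/touches 09:00-13:45 → extend to 09:00-13:45.
12:15-12:45 overlaps/touches 09:00-13:45 → extend to 09:00-13:45.

09:00-13:45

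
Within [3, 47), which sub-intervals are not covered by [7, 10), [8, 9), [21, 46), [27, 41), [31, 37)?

[3, 7) ∪ [10, 21) ∪ [46, 47)

After merging, the occupied span is [7, 10), [21, 46).
Uncovered inside [3, 47): [3, 7), [10, 21), [46, 47).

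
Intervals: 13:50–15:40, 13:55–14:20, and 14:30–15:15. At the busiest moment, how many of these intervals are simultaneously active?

At 13:55, 2 of the intervals are simultaneously active.
No point has more.

2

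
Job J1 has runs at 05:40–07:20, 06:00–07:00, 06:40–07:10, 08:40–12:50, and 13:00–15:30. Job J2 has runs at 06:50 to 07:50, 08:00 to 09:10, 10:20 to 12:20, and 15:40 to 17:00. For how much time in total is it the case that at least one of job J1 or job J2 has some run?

Merge the first list: 05:40–07:20, 08:40–12:50, 13:00–15:30.
A ∪ B = 05:40–07:50, 08:00–12:50, 13:00–15:30, 15:40–17:00.
Total: 2 h 10 min + 4 h 50 min + 2 h 30 min + 1 h 20 min = 10 h 50 min.

10 h 50 min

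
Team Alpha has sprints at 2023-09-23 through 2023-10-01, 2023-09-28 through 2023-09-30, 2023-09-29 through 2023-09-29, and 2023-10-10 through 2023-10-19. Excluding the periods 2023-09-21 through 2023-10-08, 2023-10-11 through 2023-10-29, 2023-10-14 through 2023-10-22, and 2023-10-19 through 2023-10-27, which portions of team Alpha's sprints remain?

2023-10-10 through 2023-10-10

Merge the first list: 2023-09-23 through 2023-10-01, 2023-10-10 through 2023-10-19.
Merge the second list: 2023-09-21 through 2023-10-08, 2023-10-11 through 2023-10-29.
2023-09-23 through 2023-10-01: entirely removed.
2023-10-10 through 2023-10-19 \ B = 2023-10-10 through 2023-10-10.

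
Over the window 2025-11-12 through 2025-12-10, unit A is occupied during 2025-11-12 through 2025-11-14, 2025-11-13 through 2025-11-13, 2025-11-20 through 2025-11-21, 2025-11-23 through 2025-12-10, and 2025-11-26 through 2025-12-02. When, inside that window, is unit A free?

2025-11-15 through 2025-11-19, 2025-11-22 through 2025-11-22

After merging, the occupied span is 2025-11-12 through 2025-11-14, 2025-11-20 through 2025-11-21, 2025-11-23 through 2025-12-10.
Uncovered inside 2025-11-12 through 2025-12-10: 2025-11-15 through 2025-11-19, 2025-11-22 through 2025-11-22.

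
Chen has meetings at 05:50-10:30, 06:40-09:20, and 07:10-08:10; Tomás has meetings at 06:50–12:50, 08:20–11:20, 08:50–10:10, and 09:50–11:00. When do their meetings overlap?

06:50–10:30

First set merges to 05:50–10:30.
Second set merges to 06:50–12:50.
05:50–10:30 ∩ B → 06:50–10:30.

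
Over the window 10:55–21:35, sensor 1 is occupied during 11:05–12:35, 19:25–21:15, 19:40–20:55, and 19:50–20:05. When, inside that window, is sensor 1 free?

After merging, the occupied span is 11:05–12:35, 19:25–21:15.
Uncovered inside 10:55–21:35: 10:55–11:05, 12:35–19:25, 21:15–21:35.

10:55–11:05, 12:35–19:25, 21:15–21:35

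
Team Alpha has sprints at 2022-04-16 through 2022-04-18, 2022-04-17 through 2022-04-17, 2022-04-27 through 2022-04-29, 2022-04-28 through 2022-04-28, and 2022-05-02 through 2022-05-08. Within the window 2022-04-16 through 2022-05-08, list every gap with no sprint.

The merged coverage is 2022-04-16 through 2022-04-18, 2022-04-27 through 2022-04-29, 2022-05-02 through 2022-05-08.
Complement within 2022-04-16 through 2022-05-08: 2022-04-19 through 2022-04-26, 2022-04-30 through 2022-05-01.

2022-04-19 through 2022-04-26, 2022-04-30 through 2022-05-01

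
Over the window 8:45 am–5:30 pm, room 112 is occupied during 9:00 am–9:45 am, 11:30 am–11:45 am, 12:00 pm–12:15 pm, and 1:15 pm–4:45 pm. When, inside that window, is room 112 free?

8:45 am–9:00 am, 9:45 am–11:30 am, 11:45 am–12:00 pm, 12:15 pm–1:15 pm, 4:45 pm–5:30 pm

After merging, the occupied span is 9:00 am–9:45 am, 11:30 am–11:45 am, 12:00 pm–12:15 pm, 1:15 pm–4:45 pm.
Complement within 8:45 am–5:30 pm: 8:45 am–9:00 am, 9:45 am–11:30 am, 11:45 am–12:00 pm, 12:15 pm–1:15 pm, 4:45 pm–5:30 pm.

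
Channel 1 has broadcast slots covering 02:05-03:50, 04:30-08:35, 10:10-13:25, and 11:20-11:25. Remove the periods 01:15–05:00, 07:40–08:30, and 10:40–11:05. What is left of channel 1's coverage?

Merge the first list: 02:05–03:50, 04:30–08:35, 10:10–13:25.
02:05–03:50: entirely removed.
04:30–08:35 \ B = 05:00–07:40, 08:30–08:35.
10:10–13:25 \ B = 10:10–10:40, 11:05–13:25.

05:00–07:40, 08:30–08:35, 10:10–10:40, 11:05–13:25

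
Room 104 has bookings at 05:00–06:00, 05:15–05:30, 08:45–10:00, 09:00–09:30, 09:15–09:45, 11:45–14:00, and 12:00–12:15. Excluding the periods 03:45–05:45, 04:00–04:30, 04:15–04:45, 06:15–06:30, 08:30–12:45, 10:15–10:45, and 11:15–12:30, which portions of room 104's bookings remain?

A, merged: 05:00-06:00, 08:45-10:00, 11:45-14:00.
B, merged: 03:45-05:45, 06:15-06:30, 08:30-12:45.
05:00-06:00 minus B → 05:45-06:00.
08:45-10:00: fully covered by B → removed.
11:45-14:00 minus B → 12:45-14:00.

05:45-06:00, 12:45-14:00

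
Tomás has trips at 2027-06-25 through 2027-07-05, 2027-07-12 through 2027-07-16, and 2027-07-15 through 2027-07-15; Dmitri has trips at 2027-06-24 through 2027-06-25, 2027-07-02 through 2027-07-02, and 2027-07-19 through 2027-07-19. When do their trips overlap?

First set merges to 2027-06-25 through 2027-07-05, 2027-07-12 through 2027-07-16.
2027-06-25 through 2027-07-05 overlaps B on 2027-06-25 through 2027-06-25, 2027-07-02 through 2027-07-02.
2027-07-12 through 2027-07-16 falls entirely outside B.

2027-06-25 through 2027-06-25, 2027-07-02 through 2027-07-02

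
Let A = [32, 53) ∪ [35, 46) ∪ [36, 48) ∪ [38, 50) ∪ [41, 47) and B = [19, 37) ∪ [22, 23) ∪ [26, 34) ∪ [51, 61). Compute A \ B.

First set merges to [32, 53).
Second set merges to [19, 37), [51, 61).
[32, 53) with B removed leaves [37, 51).

[37, 51)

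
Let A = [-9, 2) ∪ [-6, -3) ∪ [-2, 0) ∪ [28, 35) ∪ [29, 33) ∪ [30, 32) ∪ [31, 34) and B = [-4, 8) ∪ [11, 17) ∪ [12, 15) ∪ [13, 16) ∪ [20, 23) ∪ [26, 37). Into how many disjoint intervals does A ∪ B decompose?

Merge the first list: [-9, 2), [28, 35).
Merge the second list: [-4, 8), [11, 17), [20, 23), [26, 37).
A ∪ B = [-9, 8), [11, 17), [20, 23), [26, 37).
That is 4 disjoint pieces.

4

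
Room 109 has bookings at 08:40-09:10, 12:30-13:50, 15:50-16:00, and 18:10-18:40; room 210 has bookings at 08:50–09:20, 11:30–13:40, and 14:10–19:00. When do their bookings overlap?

08:40–09:10 meets the second set on 08:50–09:10.
12:30–13:50 meets the second set on 12:30–13:40.
15:50–16:00 meets the second set on 15:50–16:00.
18:10–18:40 meets the second set on 18:10–18:40.

08:50–09:10, 12:30–13:40, 15:50–16:00, 18:10–18:40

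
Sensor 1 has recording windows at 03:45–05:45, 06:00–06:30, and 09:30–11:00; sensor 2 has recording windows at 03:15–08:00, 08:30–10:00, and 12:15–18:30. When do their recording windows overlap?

03:45–05:45 ∩ B → 03:45–05:45.
06:00–06:30 ∩ B → 06:00–06:30.
09:30–11:00 ∩ B → 09:30–10:00.

03:45–05:45, 06:00–06:30, 09:30–10:00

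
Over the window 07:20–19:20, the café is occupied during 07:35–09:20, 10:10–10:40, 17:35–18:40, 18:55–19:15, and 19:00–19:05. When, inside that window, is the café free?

07:20–07:35, 09:20–10:10, 10:40–17:35, 18:40–18:55, 19:15–19:20

Covered (merged): 07:35–09:20, 10:10–10:40, 17:35–18:40, 18:55–19:15.
Gaps within 07:20–19:20: 07:20–07:35, 09:20–10:10, 10:40–17:35, 18:40–18:55, 19:15–19:20.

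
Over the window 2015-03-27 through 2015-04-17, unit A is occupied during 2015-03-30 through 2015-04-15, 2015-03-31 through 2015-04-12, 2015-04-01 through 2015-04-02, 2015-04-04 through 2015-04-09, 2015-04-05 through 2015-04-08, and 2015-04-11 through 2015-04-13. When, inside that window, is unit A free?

After merging, the occupied span is 2015-03-30 through 2015-04-15.
Uncovered inside 2015-03-27 through 2015-04-17: 2015-03-27 through 2015-03-29, 2015-04-16 through 2015-04-17.

2015-03-27 through 2015-03-29, 2015-04-16 through 2015-04-17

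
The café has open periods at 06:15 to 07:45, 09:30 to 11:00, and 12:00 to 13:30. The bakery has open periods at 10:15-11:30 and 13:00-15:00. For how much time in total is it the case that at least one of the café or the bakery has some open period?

6 h 30 min

A ∪ B = 06:15–07:45, 09:30–11:30, 12:00–15:00.
Total: 1 h 30 min + 2 h + 3 h = 6 h 30 min.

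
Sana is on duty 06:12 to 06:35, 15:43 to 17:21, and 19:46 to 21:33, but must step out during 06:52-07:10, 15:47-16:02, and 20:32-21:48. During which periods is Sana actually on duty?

06:12-06:35, 15:43-15:47, 16:02-17:21, 19:46-20:32

06:12-06:35: nothing removed.
15:43-17:21 \ B = 15:43-15:47, 16:02-17:21.
19:46-21:33 \ B = 19:46-20:32.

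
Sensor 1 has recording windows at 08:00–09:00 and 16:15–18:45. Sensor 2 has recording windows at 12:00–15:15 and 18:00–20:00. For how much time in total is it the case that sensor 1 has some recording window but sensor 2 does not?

A \ B = 08:00-09:00, 16:15-18:00.
Total: 1 h + 1 h 45 min = 2 h 45 min.

2 h 45 min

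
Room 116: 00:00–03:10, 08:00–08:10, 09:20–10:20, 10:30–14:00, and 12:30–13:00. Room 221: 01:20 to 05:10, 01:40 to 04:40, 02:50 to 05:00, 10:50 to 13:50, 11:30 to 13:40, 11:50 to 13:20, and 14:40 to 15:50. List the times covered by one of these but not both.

00:00–01:20, 03:10–05:10, 08:00–08:10, 09:20–10:20, 10:30–10:50, 13:50–14:00, 14:40–15:50

Merge the first list: 00:00–03:10, 08:00–08:10, 09:20–10:20, 10:30–14:00.
Merge the second list: 01:20–05:10, 10:50–13:50, 14:40–15:50.
A but not B: 00:00–01:20, 08:00–08:10, 09:20–10:20, 10:30–10:50, 13:50–14:00.
B but not A: 03:10–05:10, 14:40–15:50.
Combining gives A △ B.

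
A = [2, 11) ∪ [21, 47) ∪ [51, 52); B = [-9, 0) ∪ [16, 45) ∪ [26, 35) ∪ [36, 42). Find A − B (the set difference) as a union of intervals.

Second set merges to [-9, 0), [16, 45).
[2, 11): no B overlap → unchanged.
[21, 47) minus B → [45, 47).
[51, 52): no B overlap → unchanged.

[2, 11) ∪ [45, 47) ∪ [51, 52)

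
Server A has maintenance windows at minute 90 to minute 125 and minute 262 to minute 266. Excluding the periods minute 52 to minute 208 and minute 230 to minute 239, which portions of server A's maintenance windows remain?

minute 90 to minute 125 lies entirely inside B → drops out.
minute 262 to minute 266 is untouched.

minute 262 to minute 266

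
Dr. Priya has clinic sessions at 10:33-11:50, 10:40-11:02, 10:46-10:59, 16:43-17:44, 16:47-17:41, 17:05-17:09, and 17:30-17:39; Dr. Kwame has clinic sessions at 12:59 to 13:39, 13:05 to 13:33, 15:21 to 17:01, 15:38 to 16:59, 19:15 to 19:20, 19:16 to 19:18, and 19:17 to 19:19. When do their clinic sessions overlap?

16:43–17:01

A, merged: 10:33–11:50, 16:43–17:44.
B, merged: 12:59–13:39, 15:21–17:01, 19:15–19:20.
10:33–11:50: no overlap with the second set.
16:43–17:44 meets the second set on 16:43–17:01.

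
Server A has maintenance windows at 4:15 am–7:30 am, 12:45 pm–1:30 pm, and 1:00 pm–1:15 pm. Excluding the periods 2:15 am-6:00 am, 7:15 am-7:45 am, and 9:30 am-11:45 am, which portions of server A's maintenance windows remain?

Merge the first list: 4:15 am–7:30 am, 12:45 pm–1:30 pm.
4:15 am–7:30 am minus B → 6:00 am–7:15 am.
12:45 pm–1:30 pm: no B overlap → unchanged.

6:00 am–7:15 am, 12:45 pm–1:30 pm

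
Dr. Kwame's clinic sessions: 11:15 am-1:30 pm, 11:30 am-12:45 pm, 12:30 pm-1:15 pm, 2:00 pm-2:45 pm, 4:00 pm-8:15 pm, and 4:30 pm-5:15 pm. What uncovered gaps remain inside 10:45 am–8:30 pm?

10:45 am-11:15 am, 1:30 pm-2:00 pm, 2:45 pm-4:00 pm, 8:15 pm-8:30 pm

After merging, the occupied span is 11:15 am-1:30 pm, 2:00 pm-2:45 pm, 4:00 pm-8:15 pm.
Uncovered inside 10:45 am-8:30 pm: 10:45 am-11:15 am, 1:30 pm-2:00 pm, 2:45 pm-4:00 pm, 8:15 pm-8:30 pm.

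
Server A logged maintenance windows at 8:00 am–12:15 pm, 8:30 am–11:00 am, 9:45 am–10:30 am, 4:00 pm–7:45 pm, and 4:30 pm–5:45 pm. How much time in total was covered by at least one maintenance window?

Merged: 8:00 am–12:15 pm, 4:00 pm–7:45 pm.
Lengths: 4 h 15 min + 3 h 45 min = 8 h.

8 h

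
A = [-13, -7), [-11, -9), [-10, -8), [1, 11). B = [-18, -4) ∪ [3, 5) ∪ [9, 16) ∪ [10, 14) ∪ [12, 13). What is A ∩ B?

[-13, -7) ∪ [3, 5) ∪ [9, 11)

A, merged: [-13, -7), [1, 11).
B, merged: [-18, -4), [3, 5), [9, 16).
[-13, -7) meets the second set on [-13, -7).
[1, 11) meets the second set on [3, 5), [9, 11).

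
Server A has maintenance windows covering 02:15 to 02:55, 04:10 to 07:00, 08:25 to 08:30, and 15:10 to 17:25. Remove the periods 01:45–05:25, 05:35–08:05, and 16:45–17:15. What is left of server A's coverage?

02:15–02:55 lies entirely inside B → drops out.
04:10–07:00 with B removed leaves 05:25–05:35.
08:25–08:30 is untouched.
15:10–17:25 with B removed leaves 15:10–16:45, 17:15–17:25.

05:25–05:35, 08:25–08:30, 15:10–16:45, 17:15–17:25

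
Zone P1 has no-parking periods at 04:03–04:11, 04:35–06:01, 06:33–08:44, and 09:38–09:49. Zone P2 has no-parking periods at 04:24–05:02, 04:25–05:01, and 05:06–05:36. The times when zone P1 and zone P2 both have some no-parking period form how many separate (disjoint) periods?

2

B, merged: 04:24–05:02, 05:06–05:36.
A ∩ B = 04:35–05:02, 05:06–05:36.
That is 2 disjoint pieces.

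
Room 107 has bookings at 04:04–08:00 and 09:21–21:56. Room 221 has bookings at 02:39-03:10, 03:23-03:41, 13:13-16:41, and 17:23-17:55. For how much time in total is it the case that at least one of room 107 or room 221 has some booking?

17 h 20 min

A ∪ B = 02:39-03:10, 03:23-03:41, 04:04-08:00, 09:21-21:56.
Total: 31 min + 18 min + 3 h 56 min + 12 h 35 min = 17 h 20 min.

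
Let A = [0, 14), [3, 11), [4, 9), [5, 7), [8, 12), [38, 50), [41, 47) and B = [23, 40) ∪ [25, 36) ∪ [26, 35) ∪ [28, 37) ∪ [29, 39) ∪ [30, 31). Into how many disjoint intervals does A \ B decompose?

2

A, merged: [0, 14), [38, 50).
B, merged: [23, 40).
A \ B = [0, 14), [40, 50).
That is 2 disjoint pieces.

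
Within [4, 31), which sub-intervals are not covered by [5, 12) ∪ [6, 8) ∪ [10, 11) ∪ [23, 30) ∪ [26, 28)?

After merging, the occupied span is [5, 12), [23, 30).
Uncovered inside [4, 31): [4, 5), [12, 23), [30, 31).

[4, 5) ∪ [12, 23) ∪ [30, 31)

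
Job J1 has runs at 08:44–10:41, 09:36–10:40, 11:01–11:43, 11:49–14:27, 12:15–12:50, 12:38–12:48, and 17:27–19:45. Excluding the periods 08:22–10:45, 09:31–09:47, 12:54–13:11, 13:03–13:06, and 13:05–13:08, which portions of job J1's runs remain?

11:01-11:43, 11:49-12:54, 13:11-14:27, 17:27-19:45

Merge the first list: 08:44-10:41, 11:01-11:43, 11:49-14:27, 17:27-19:45.
Merge the second list: 08:22-10:45, 12:54-13:11.
08:44-10:41 lies entirely inside B → drops out.
11:01-11:43 is untouched.
11:49-14:27 with B removed leaves 11:49-12:54, 13:11-14:27.
17:27-19:45 is untouched.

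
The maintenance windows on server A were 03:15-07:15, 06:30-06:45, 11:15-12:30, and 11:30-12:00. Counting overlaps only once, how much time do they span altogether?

5 h 15 min

Merged: 03:15-07:15, 11:15-12:30.
Lengths: 4 h + 1 h 15 min = 5 h 15 min.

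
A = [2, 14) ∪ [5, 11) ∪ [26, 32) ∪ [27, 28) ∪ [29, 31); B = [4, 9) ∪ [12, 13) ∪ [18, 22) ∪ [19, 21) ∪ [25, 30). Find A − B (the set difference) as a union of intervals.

First set merges to [2, 14), [26, 32).
Second set merges to [4, 9), [12, 13), [18, 22), [25, 30).
[2, 14) minus B → [2, 4), [9, 12), [13, 14).
[26, 32) minus B → [30, 32).

[2, 4) ∪ [9, 12) ∪ [13, 14) ∪ [30, 32)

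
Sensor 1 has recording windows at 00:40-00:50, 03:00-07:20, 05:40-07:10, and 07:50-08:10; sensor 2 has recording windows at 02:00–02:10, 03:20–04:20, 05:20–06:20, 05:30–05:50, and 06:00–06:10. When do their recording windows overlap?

Merge the first list: 00:40-00:50, 03:00-07:20, 07:50-08:10.
Merge the second list: 02:00-02:10, 03:20-04:20, 05:20-06:20.
00:40-00:50: no overlap with the second set.
03:00-07:20 meets the second set on 03:20-04:20, 05:20-06:20.
07:50-08:10: no overlap with the second set.

03:20-04:20, 05:20-06:20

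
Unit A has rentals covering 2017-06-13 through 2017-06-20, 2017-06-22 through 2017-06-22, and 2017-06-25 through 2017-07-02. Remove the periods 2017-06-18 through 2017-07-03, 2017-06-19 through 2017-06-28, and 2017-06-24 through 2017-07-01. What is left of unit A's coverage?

B, merged: 2017-06-18 through 2017-07-03.
2017-06-13 through 2017-06-20 \ B = 2017-06-13 through 2017-06-17.
2017-06-22 through 2017-06-22: entirely removed.
2017-06-25 through 2017-07-02: entirely removed.

2017-06-13 through 2017-06-17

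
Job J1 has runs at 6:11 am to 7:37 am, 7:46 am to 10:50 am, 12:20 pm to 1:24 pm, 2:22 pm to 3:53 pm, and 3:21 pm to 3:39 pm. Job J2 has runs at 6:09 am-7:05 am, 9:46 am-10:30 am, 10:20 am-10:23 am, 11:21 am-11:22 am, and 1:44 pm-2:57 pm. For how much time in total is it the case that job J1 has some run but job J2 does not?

4 h 52 min

A, merged: 6:11 am-7:37 am, 7:46 am-10:50 am, 12:20 pm-1:24 pm, 2:22 pm-3:53 pm.
B, merged: 6:09 am-7:05 am, 9:46 am-10:30 am, 11:21 am-11:22 am, 1:44 pm-2:57 pm.
A \ B = 7:05 am-7:37 am, 7:46 am-9:46 am, 10:30 am-10:50 am, 12:20 pm-1:24 pm, 2:57 pm-3:53 pm.
Total: 32 min + 2 h + 20 min + 1 h 4 min + 56 min = 4 h 52 min.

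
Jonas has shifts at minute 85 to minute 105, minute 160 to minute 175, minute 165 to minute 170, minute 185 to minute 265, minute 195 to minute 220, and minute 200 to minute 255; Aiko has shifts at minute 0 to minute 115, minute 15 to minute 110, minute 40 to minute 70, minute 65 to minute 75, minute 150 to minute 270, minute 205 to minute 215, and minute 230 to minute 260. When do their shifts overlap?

minute 85 to minute 105, minute 160 to minute 175, minute 185 to minute 265

Merge the first list: minute 85 to minute 105, minute 160 to minute 175, minute 185 to minute 265.
Merge the second list: minute 0 to minute 115, minute 150 to minute 270.
minute 85 to minute 105 overlaps B on minute 85 to minute 105.
minute 160 to minute 175 overlaps B on minute 160 to minute 175.
minute 185 to minute 265 overlaps B on minute 185 to minute 265.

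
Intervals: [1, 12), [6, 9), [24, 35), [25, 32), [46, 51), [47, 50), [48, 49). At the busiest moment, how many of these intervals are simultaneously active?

3

Sweep endpoints in order; track running count of active intervals.
Peak of 3 reached at 48.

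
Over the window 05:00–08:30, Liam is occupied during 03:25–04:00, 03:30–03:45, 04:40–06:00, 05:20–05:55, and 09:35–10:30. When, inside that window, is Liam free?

06:00–08:30

The merged coverage is 03:25–04:00, 04:40–06:00, 09:35–10:30.
Uncovered inside 05:00–08:30: 06:00–08:30.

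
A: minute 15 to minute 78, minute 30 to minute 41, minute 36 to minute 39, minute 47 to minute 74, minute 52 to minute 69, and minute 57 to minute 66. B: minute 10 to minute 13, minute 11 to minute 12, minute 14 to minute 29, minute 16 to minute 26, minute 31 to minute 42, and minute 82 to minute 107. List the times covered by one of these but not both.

minute 10 to minute 13, minute 14 to minute 15, minute 29 to minute 31, minute 42 to minute 78, minute 82 to minute 107

Merge the first list: minute 15 to minute 78.
Merge the second list: minute 10 to minute 13, minute 14 to minute 29, minute 31 to minute 42, minute 82 to minute 107.
A but not B: minute 29 to minute 31, minute 42 to minute 78.
B but not A: minute 10 to minute 13, minute 14 to minute 15, minute 82 to minute 107.
Combining gives A △ B.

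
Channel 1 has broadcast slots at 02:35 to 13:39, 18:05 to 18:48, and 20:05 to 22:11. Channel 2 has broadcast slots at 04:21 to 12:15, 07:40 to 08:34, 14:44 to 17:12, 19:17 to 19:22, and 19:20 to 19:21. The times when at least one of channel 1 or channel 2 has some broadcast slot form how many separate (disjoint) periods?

5

B, merged: 04:21–12:15, 14:44–17:12, 19:17–19:22.
A ∪ B = 02:35–13:39, 14:44–17:12, 18:05–18:48, 19:17–19:22, 20:05–22:11.
That is 5 disjoint pieces.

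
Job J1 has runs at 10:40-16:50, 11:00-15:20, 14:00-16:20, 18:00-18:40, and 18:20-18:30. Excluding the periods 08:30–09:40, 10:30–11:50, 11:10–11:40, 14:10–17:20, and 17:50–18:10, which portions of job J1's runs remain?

11:50–14:10, 18:10–18:40

Merge the first list: 10:40–16:50, 18:00–18:40.
Merge the second list: 08:30–09:40, 10:30–11:50, 14:10–17:20, 17:50–18:10.
10:40–16:50 with B removed leaves 11:50–14:10.
18:00–18:40 with B removed leaves 18:10–18:40.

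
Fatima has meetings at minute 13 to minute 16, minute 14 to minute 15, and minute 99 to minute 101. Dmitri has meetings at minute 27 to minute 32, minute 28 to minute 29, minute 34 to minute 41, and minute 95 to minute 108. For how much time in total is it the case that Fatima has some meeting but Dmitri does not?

A, merged: minute 13 to minute 16, minute 99 to minute 101.
B, merged: minute 27 to minute 32, minute 34 to minute 41, minute 95 to minute 108.
A \ B = minute 13 to minute 16.
Total: 3 minutes.

3 minutes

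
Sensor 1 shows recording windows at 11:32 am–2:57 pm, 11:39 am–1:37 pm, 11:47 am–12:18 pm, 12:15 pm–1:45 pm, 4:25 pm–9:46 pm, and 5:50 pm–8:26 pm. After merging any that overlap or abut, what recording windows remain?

11:32 am–2:57 pm, 4:25 pm–9:46 pm

11:39 am–1:37 pm overlaps/touches 11:32 am–2:57 pm → extend to 11:32 am–2:57 pm.
11:47 am–12:18 pm overlaps/touches 11:32 am–2:57 pm → extend to 11:32 am–2:57 pm.
12:15 pm–1:45 pm overlaps/touches 11:32 am–2:57 pm → extend to 11:32 am–2:57 pm.
4:25 pm–9:46 pm is disjoint → start new block.
5:50 pm–8:26 pm overlaps/touches 4:25 pm–9:46 pm → extend to 4:25 pm–9:46 pm.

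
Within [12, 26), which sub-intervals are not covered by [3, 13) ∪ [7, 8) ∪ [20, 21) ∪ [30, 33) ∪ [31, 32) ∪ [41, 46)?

[13, 20) ∪ [21, 26)

The merged coverage is [3, 13), [20, 21), [30, 33), [41, 46).
Gaps within [12, 26): [13, 20), [21, 26).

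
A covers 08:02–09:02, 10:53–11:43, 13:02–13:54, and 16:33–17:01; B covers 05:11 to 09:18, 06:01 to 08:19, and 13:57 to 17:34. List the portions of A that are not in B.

10:53–11:43, 13:02–13:54

Merge the second list: 05:11–09:18, 13:57–17:34.
08:02–09:02 lies entirely inside B → drops out.
10:53–11:43 is untouched.
13:02–13:54 is untouched.
16:33–17:01 lies entirely inside B → drops out.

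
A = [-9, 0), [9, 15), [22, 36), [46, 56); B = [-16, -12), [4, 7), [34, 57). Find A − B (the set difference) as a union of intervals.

[-9, 0) ∪ [9, 15) ∪ [22, 34)

[-9, 0): no B overlap → unchanged.
[9, 15): no B overlap → unchanged.
[22, 36) minus B → [22, 34).
[46, 56): fully covered by B → removed.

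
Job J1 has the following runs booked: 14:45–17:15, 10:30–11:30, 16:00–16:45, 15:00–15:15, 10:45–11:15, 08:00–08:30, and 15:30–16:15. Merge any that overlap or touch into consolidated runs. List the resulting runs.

08:00–08:30, 10:30–11:30, 14:45–17:15

Sort by start: 08:00–08:30, 10:30–11:30, 10:45–11:15, 14:45–17:15, 15:00–15:15, 15:30–16:15, 16:00–16:45.
10:30–11:30 is disjoint → start new block.
10:45–11:15 overlaps/touches 10:30–11:30 → extend to 10:30–11:30.
14:45–17:15 is disjoint → start new block.
15:00–15:15 overlaps/touches 14:45–17:15 → extend to 14:45–17:15.
15:30–16:15 overlaps/touches 14:45–17:15 → extend to 14:45–17:15.
16:00–16:45 overlaps/touches 14:45–17:15 → extend to 14:45–17:15.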